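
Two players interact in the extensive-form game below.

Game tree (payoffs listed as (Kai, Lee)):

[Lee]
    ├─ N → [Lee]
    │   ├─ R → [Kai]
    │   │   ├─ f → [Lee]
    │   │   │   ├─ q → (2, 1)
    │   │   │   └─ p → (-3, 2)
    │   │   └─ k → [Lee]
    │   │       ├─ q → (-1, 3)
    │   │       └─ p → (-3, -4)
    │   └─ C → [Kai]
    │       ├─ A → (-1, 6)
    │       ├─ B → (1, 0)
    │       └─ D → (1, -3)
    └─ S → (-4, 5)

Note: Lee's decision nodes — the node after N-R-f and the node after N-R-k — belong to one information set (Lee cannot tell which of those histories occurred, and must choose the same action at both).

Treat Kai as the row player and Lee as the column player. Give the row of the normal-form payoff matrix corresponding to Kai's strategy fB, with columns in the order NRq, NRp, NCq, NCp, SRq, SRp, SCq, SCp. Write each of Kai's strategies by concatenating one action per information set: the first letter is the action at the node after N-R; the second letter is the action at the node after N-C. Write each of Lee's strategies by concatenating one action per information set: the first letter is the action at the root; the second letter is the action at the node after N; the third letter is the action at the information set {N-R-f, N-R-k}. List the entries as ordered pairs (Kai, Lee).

(2,1) (-3,2) (1,0) (1,0) (-4,5) (-4,5) (-4,5) (-4,5)

vs NRq: Lee plays N → Lee plays R at [N] → Kai plays f at [N-R] → Lee plays q at [N-R-f] → (2, 1)
vs NRp: Lee plays N → Lee plays R at [N] → Kai plays f at [N-R] → Lee plays p at [N-R-f] → (-3, 2)
vs NCq: Lee plays N → Lee plays C at [N] → Kai plays B at [N-C] → (1, 0)
vs NCp: Lee plays N → Lee plays C at [N] → Kai plays B at [N-C] → (1, 0)
vs SRq: Lee plays S → (-4, 5)
vs SRp: Lee plays S → (-4, 5)
vs SCq: Lee plays S → (-4, 5)
vs SCp: Lee plays S → (-4, 5)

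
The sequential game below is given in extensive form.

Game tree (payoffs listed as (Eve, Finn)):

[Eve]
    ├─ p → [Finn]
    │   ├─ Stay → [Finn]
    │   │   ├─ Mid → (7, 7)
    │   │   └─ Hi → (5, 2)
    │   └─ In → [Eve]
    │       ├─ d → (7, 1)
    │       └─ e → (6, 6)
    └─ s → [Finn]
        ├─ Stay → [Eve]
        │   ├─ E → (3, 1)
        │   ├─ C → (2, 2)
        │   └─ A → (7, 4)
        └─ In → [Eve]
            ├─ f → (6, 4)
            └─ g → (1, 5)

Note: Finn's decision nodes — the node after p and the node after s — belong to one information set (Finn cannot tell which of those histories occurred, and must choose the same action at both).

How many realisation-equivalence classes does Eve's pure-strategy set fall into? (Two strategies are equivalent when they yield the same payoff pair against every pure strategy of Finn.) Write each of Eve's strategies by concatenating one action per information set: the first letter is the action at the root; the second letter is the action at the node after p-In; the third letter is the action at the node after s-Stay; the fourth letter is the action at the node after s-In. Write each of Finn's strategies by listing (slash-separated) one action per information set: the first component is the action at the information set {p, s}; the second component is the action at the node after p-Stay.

8

Eve has 24 pure strategies: pdEf, pdEg, pdCf, pdCg, pdAf, pdAg, peEf, peEg, peCf, peCg, peAf, peAg, sdEf, sdEg, sdCf, sdCg, sdAf, sdAg, seEf, seEg, seCf, seCg, seAf, seAg. Columns: Stay/Mid, Stay/Hi, In/Mid, In/Hi.
{pdEf, pdEg, pdCf, pdCg, pdAf, pdAg} → row (7,7) (5,2) (7,1) (7,1)
{peEf, peEg, peCf, peCg, peAf, peAg} → row (7,7) (5,2) (6,6) (6,6)
{sdEf, seEf} → row (3,1) (3,1) (6,4) (6,4)
{sdEg, seEg} → row (3,1) (3,1) (1,5) (1,5)
{sdCf, seCf} → row (2,2) (2,2) (6,4) (6,4)
{sdCg, seCg} → row (2,2) (2,2) (1,5) (1,5)
{sdAf, seAf} → row (7,4) (7,4) (6,4) (6,4)
{sdAg, seAg} → row (7,4) (7,4) (1,5) (1,5)
That's 8 distinct rows out of 24 strategies.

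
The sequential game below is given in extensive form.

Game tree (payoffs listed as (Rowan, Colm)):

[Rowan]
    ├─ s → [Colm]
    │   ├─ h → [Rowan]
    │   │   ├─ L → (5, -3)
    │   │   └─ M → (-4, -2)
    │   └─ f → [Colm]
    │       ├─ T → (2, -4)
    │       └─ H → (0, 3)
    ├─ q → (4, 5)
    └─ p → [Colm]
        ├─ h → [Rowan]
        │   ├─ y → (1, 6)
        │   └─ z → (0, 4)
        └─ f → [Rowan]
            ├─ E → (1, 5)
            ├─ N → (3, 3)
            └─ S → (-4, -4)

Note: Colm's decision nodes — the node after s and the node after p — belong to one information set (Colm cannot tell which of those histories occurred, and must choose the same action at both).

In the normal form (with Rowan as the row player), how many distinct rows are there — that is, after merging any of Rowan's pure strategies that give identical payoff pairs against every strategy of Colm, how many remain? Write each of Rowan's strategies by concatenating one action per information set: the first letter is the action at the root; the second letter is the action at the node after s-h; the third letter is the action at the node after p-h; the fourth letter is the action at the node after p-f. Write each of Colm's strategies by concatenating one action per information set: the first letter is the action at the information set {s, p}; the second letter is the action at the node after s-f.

Rowan has 36 pure strategies: sLyE, sLyN, sLyS, sLzE, sLzN, sLzS, sMyE, sMyN, sMyS, sMzE, sMzN, sMzS, qLyE, qLyN, qLyS, qLzE, qLzN, qLzS, qMyE, qMyN, qMyS, qMzE, qMzN, qMzS, pLyE, pLyN, pLyS, pLzE, pLzN, pLzS, pMyE, pMyN, pMyS, pMzE, pMzN, pMzS. Columns: hT, hH, fT, fH.
{sLyE, sLyN, sLyS, sLzE, sLzN, sLzS} → row (5,-3) (5,-3) (2,-4) (0,3)
{sMyE, sMyN, sMyS, sMzE, sMzN, sMzS} → row (-4,-2) (-4,-2) (2,-4) (0,3)
{qLyE, qLyN, qLyS, qLzE, qLzN, qLzS, qMyE, qMyN, qMyS, qMzE, qMzN, qMzS} → row (4,5) (4,5) (4,5) (4,5)
{pLyE, pMyE} → row (1,6) (1,6) (1,5) (1,5)
{pLyN, pMyN} → row (1,6) (1,6) (3,3) (3,3)
{pLyS, pMyS} → row (1,6) (1,6) (-4,-4) (-4,-4)
{pLzE, pMzE} → row (0,4) (0,4) (1,5) (1,5)
{pLzN, pMzN} → row (0,4) (0,4) (3,3) (3,3)
{pLzS, pMzS} → row (0,4) (0,4) (-4,-4) (-4,-4)
That's 9 distinct rows out of 36 strategies.

9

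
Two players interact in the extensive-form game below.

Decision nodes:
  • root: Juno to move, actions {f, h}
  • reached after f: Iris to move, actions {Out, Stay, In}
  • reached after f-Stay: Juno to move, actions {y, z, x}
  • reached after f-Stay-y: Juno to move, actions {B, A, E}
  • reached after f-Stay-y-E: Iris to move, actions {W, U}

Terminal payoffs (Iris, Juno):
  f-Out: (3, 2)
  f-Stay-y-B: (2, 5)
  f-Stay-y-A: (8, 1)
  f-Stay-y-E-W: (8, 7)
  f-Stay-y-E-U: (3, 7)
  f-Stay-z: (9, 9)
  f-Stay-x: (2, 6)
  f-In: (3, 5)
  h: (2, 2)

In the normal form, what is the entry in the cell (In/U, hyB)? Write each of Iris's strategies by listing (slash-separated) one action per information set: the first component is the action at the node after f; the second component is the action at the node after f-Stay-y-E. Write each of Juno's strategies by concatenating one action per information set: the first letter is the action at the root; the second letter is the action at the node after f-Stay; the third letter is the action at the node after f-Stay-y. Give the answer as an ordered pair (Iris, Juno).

(2, 2)

Trace the play path from the root:
  Juno plays h
→ terminal payoff (2, 2).
(Iris's choice at the node after f is never reached on this path, so it doesn't affect the outcome.)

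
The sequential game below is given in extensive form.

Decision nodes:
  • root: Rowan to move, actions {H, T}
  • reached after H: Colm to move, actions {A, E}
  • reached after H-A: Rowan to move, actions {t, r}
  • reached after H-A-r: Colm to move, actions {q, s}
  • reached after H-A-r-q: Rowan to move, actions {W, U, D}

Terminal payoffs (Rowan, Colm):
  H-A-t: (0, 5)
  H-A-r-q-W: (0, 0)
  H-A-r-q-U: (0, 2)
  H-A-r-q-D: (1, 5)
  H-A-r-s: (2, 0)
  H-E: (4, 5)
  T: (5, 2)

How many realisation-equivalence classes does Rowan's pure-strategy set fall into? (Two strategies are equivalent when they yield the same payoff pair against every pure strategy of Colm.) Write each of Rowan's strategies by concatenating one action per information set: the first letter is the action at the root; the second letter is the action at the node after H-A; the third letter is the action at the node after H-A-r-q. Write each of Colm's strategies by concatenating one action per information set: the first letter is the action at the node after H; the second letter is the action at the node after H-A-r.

Rowan has 12 pure strategies: HtW, HtU, HtD, HrW, HrU, HrD, TtW, TtU, TtD, TrW, TrU, TrD. Columns: Aq, As, Eq, Es.
{HtW, HtU, HtD} → row (0,5) (0,5) (4,5) (4,5)
{HrW} → row (0,0) (2,0) (4,5) (4,5)
{HrU} → row (0,2) (2,0) (4,5) (4,5)
{HrD} → row (1,5) (2,0) (4,5) (4,5)
{TtW, TtU, TtD, TrW, TrU, TrD} → row (5,2) (5,2) (5,2) (5,2)
That's 5 distinct rows out of 12 strategies.

5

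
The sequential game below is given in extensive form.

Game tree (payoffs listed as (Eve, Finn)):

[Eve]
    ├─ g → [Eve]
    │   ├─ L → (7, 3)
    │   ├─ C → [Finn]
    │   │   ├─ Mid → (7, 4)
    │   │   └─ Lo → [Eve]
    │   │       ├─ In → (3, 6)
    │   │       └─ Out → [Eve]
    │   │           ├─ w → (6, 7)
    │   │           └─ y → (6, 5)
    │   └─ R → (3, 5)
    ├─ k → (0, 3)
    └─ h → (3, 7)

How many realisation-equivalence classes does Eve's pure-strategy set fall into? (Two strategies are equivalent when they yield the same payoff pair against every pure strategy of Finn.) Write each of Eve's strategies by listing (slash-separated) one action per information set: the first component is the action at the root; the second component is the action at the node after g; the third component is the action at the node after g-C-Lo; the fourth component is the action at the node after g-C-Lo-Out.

Eve has 36 pure strategies: g/L/In/w, g/L/In/y, g/L/Out/w, g/L/Out/y, g/C/In/w, g/C/In/y, g/C/Out/w, g/C/Out/y, g/R/In/w, g/R/In/y, g/R/Out/w, g/R/Out/y, k/L/In/w, k/L/In/y, k/L/Out/w, k/L/Out/y, k/C/In/w, k/C/In/y, k/C/Out/w, k/C/Out/y, k/R/In/w, k/R/In/y, k/R/Out/w, k/R/Out/y, h/L/In/w, h/L/In/y, h/L/Out/w, h/L/Out/y, h/C/In/w, h/C/In/y, h/C/Out/w, h/C/Out/y, h/R/In/w, h/R/In/y, h/R/Out/w, h/R/Out/y. Columns: Mid, Lo.
{g/L/In/w, g/L/In/y, g/L/Out/w, g/L/Out/y} → row (7,3) (7,3)
{g/C/In/w, g/C/In/y} → row (7,4) (3,6)
{g/C/Out/w} → row (7,4) (6,7)
{g/C/Out/y} → row (7,4) (6,5)
{g/R/In/w, g/R/In/y, g/R/Out/w, g/R/Out/y} → row (3,5) (3,5)
{k/L/In/w, k/L/In/y, k/L/Out/w, k/L/Out/y, k/C/In/w, k/C/In/y, k/C/Out/w, k/C/Out/y, k/R/In/w, k/R/In/y, k/R/Out/w, k/R/Out/y} → row (0,3) (0,3)
{h/L/In/w, h/L/In/y, h/L/Out/w, h/L/Out/y, h/C/In/w, h/C/In/y, h/C/Out/w, h/C/Out/y, h/R/In/w, h/R/In/y, h/R/Out/w, h/R/Out/y} → row (3,7) (3,7)
That's 7 distinct rows out of 36 strategies.

7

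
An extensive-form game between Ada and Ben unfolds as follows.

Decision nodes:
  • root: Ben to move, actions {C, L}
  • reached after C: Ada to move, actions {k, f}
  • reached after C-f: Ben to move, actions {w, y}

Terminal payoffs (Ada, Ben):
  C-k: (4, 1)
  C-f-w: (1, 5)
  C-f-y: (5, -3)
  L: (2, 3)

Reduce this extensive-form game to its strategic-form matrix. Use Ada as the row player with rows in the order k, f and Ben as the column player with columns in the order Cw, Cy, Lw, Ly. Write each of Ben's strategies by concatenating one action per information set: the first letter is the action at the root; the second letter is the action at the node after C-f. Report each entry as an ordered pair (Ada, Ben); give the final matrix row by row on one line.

           Cw       Cy       Lw       Ly
   k    (4,1)    (4,1)    (2,3)    (2,3)
   f    (1,5)   (5,-3)    (2,3)    (2,3)

k: (4,1) (4,1) (2,3) (2,3) | f: (1,5) (5,-3) (2,3) (2,3)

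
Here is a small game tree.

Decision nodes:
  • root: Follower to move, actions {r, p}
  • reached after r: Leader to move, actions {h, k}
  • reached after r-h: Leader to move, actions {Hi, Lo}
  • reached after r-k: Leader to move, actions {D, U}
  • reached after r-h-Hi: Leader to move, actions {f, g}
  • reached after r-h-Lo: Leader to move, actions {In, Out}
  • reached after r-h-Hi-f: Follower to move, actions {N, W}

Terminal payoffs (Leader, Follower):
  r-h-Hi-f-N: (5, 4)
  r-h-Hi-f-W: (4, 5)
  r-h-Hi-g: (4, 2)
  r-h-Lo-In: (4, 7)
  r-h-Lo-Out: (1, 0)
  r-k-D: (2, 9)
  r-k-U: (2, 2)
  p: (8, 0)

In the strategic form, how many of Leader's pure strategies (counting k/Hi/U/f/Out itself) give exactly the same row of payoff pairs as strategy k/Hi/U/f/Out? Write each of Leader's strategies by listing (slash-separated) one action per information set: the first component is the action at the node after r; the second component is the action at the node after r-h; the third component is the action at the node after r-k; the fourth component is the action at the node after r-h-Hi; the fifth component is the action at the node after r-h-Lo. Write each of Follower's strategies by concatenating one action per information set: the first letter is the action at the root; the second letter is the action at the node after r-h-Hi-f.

Row for k/Hi/U/f/Out (columns rN, rW, pN, pW): (2,2) (2,2) (8,0) (8,0).
Under k/Hi/U/f/Out, Leader's choice at the node after r-h and at the node after r-h-Hi and at the node after r-h-Lo can never be reached regardless of what Follower does, so varying those choices leaves every outcome unchanged.
Holding the reachable choices fixed and varying the unreachable ones freely already gives 2 × 2 × 2 = 8 equivalent strategies.
No other strategy reproduces this row, so those 8 are the full class: k/Hi/U/f/In, k/Hi/U/f/Out, k/Hi/U/g/In, k/Hi/U/g/Out, k/Lo/U/f/In, k/Lo/U/f/Out, k/Lo/U/g/In, k/Lo/U/g/Out.

8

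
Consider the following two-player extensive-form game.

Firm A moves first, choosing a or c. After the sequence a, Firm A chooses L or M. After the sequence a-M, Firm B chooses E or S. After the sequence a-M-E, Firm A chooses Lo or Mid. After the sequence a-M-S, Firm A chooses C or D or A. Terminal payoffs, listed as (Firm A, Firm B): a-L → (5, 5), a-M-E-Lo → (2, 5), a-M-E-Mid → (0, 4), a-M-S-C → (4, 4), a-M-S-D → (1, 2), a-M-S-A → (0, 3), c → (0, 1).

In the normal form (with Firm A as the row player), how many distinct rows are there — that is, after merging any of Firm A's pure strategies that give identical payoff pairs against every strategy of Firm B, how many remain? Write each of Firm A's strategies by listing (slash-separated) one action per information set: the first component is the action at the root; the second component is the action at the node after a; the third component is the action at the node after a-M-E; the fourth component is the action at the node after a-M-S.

8

Firm A has 24 pure strategies: a/L/Lo/C, a/L/Lo/D, a/L/Lo/A, a/L/Mid/C, a/L/Mid/D, a/L/Mid/A, a/M/Lo/C, a/M/Lo/D, a/M/Lo/A, a/M/Mid/C, a/M/Mid/D, a/M/Mid/A, c/L/Lo/C, c/L/Lo/D, c/L/Lo/A, c/L/Mid/C, c/L/Mid/D, c/L/Mid/A, c/M/Lo/C, c/M/Lo/D, c/M/Lo/A, c/M/Mid/C, c/M/Mid/D, c/M/Mid/A. Columns: E, S.
{a/L/Lo/C, a/L/Lo/D, a/L/Lo/A, a/L/Mid/C, a/L/Mid/D, a/L/Mid/A} → row (5,5) (5,5)
{a/M/Lo/C} → row (2,5) (4,4)
{a/M/Lo/D} → row (2,5) (1,2)
{a/M/Lo/A} → row (2,5) (0,3)
{a/M/Mid/C} → row (0,4) (4,4)
{a/M/Mid/D} → row (0,4) (1,2)
{a/M/Mid/A} → row (0,4) (0,3)
{c/L/Lo/C, c/L/Lo/D, c/L/Lo/A, c/L/Mid/C, c/L/Mid/D, c/L/Mid/A, c/M/Lo/C, c/M/Lo/D, c/M/Lo/A, c/M/Mid/C, c/M/Mid/D, c/M/Mid/A} → row (0,1) (0,1)
That's 8 distinct rows out of 24 strategies.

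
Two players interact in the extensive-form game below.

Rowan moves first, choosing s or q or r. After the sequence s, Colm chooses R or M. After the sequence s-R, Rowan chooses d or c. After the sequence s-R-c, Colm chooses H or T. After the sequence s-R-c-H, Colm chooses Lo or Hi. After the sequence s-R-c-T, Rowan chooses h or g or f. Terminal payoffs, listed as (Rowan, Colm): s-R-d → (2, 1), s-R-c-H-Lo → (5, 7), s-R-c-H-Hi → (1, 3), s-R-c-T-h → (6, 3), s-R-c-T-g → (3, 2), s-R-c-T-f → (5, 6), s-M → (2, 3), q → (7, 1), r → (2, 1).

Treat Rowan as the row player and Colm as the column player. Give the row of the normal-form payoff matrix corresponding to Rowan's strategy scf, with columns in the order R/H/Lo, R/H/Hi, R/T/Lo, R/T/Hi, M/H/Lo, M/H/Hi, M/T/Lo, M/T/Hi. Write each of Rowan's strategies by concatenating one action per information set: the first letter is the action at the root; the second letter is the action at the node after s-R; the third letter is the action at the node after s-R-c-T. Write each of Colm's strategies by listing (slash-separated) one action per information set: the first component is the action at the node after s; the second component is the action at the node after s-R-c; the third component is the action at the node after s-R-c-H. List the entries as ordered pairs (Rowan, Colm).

vs R/H/Lo: Rowan plays s → Colm plays R at [s] → Rowan plays c at [s-R] → Colm plays H at [s-R-c] → Colm plays Lo at [s-R-c-H] → (5, 7)
vs R/H/Hi: Rowan plays s → Colm plays R at [s] → Rowan plays c at [s-R] → Colm plays H at [s-R-c] → Colm plays Hi at [s-R-c-H] → (1, 3)
vs R/T/Lo: Rowan plays s → Colm plays R at [s] → Rowan plays c at [s-R] → Colm plays T at [s-R-c] → Rowan plays f at [s-R-c-T] → (5, 6)
vs R/T/Hi: Rowan plays s → Colm plays R at [s] → Rowan plays c at [s-R] → Colm plays T at [s-R-c] → Rowan plays f at [s-R-c-T] → (5, 6)
vs M/H/Lo: Rowan plays s → Colm plays M at [s] → (2, 3)
vs M/H/Hi: Rowan plays s → Colm plays M at [s] → (2, 3)
vs M/T/Lo: Rowan plays s → Colm plays M at [s] → (2, 3)
vs M/T/Hi: Rowan plays s → Colm plays M at [s] → (2, 3)

(5,7) (1,3) (5,6) (5,6) (2,3) (2,3) (2,3) (2,3)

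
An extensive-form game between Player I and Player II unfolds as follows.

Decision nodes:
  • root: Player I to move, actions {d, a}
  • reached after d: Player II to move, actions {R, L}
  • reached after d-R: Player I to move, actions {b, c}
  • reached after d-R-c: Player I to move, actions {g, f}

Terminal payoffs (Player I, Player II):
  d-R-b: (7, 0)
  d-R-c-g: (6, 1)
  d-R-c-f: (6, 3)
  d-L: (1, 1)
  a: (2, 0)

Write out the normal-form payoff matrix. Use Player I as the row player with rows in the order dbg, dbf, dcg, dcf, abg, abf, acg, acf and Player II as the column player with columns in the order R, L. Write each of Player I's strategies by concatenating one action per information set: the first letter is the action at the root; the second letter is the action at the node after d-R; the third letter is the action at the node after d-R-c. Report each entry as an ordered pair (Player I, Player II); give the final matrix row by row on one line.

dbg: (7,0) (1,1) | dbf: (7,0) (1,1) | dcg: (6,1) (1,1) | dcf: (6,3) (1,1) | abg: (2,0) (2,0) | abf: (2,0) (2,0) | acg: (2,0) (2,0) | acf: (2,0) (2,0)

Row dbg: R→(7,0), L→(1,1)
Row dbf: R→(7,0), L→(1,1)
Row dcg: R→(6,1), L→(1,1)
Row dcf: R→(6,3), L→(1,1)
Row abg: R→(2,0), L→(2,0)
Row abf: R→(2,0), L→(2,0)
Row acg: R→(2,0), L→(2,0)
Row acf: R→(2,0), L→(2,0)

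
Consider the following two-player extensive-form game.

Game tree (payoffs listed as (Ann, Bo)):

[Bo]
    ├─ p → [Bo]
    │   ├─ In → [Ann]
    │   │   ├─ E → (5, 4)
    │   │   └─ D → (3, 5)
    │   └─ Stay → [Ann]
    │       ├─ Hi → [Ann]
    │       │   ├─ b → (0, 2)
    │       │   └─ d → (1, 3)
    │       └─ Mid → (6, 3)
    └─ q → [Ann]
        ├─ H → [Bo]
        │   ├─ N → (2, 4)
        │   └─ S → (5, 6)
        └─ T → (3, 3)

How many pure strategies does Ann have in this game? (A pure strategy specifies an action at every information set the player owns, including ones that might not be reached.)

Ann owns the node after q with actions {H, T} — two choices.
Ann owns the node after p-In with actions {E, D} — two choices.
Ann owns the node after p-Stay with actions {Hi, Mid} — two choices.
Ann owns the node after p-Stay-Hi with actions {b, d} — two choices.
A pure strategy fixes one action at each information set independently, so the count is the product 2 × 2 × 2 × 2 = 16.
(For reference, Bo has 8 pure strategies, giving a 16×8 normal-form matrix.)

16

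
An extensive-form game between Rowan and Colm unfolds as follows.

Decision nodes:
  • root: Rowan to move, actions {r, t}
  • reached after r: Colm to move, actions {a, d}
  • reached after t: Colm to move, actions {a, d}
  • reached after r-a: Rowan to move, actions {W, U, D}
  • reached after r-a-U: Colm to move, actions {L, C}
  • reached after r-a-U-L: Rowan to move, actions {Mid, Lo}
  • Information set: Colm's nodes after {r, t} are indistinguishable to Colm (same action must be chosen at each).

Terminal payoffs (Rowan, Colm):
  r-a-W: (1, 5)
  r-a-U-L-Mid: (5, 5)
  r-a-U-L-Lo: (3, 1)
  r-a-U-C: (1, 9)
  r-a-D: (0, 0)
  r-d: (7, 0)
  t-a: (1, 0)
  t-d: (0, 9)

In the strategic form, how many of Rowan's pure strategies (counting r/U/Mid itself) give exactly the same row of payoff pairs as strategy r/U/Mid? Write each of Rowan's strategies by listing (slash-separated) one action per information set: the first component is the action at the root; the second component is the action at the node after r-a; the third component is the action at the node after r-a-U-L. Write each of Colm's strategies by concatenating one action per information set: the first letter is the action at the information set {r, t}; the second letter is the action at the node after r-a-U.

1

Row for r/U/Mid (columns aL, aC, dL, dC): (5,5) (1,9) (7,0) (7,0).
Every one of Rowan's information sets is on the play path for some reply by Colm when Rowan follows r/U/Mid.
Changing the action at any of them therefore changes at least one column, so only r/U/Mid itself gives this row.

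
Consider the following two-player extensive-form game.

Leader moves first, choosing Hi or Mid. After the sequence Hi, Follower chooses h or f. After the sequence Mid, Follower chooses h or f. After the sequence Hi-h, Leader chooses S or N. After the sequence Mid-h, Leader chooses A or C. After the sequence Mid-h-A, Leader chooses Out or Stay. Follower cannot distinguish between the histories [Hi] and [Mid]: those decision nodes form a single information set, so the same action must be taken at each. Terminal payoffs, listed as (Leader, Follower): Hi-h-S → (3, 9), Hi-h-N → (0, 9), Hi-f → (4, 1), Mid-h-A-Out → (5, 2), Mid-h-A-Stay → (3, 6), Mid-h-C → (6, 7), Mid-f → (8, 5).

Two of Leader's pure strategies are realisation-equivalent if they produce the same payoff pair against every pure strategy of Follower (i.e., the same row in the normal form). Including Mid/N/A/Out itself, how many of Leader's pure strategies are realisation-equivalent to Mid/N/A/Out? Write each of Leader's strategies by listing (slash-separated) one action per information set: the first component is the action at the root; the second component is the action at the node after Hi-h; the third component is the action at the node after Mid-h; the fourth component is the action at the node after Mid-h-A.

2

Row for Mid/N/A/Out (columns h, f): (5,2) (8,5).
Under Mid/N/A/Out, Leader's choice at the node after Hi-h can never be reached regardless of what Follower does, so varying those choices leaves every outcome unchanged.
Holding the reachable choices fixed and varying the unreachable one freely already gives 2 equivalent strategies.
No other strategy reproduces this row, so those 2 are the full class: Mid/S/A/Out, Mid/N/A/Out.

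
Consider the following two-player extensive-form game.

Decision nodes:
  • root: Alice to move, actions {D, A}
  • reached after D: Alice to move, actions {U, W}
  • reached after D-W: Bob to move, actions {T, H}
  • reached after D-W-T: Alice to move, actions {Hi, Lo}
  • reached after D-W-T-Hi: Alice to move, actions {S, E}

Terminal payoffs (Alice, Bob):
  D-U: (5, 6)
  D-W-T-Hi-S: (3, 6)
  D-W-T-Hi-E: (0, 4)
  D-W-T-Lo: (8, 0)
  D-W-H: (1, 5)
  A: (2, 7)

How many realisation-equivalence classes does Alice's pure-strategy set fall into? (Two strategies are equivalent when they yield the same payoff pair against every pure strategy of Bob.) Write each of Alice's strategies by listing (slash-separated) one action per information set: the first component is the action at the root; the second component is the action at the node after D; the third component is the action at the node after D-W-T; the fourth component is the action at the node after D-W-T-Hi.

5

Alice has 16 pure strategies: D/U/Hi/S, D/U/Hi/E, D/U/Lo/S, D/U/Lo/E, D/W/Hi/S, D/W/Hi/E, D/W/Lo/S, D/W/Lo/E, A/U/Hi/S, A/U/Hi/E, A/U/Lo/S, A/U/Lo/E, A/W/Hi/S, A/W/Hi/E, A/W/Lo/S, A/W/Lo/E. Columns: T, H.
{D/U/Hi/S, D/U/Hi/E, D/U/Lo/S, D/U/Lo/E} → row (5,6) (5,6)
{D/W/Hi/S} → row (3,6) (1,5)
{D/W/Hi/E} → row (0,4) (1,5)
{D/W/Lo/S, D/W/Lo/E} → row (8,0) (1,5)
{A/U/Hi/S, A/U/Hi/E, A/U/Lo/S, A/U/Lo/E, A/W/Hi/S, A/W/Hi/E, A/W/Lo/S, A/W/Lo/E} → row (2,7) (2,7)
That's 5 distinct rows out of 16 strategies.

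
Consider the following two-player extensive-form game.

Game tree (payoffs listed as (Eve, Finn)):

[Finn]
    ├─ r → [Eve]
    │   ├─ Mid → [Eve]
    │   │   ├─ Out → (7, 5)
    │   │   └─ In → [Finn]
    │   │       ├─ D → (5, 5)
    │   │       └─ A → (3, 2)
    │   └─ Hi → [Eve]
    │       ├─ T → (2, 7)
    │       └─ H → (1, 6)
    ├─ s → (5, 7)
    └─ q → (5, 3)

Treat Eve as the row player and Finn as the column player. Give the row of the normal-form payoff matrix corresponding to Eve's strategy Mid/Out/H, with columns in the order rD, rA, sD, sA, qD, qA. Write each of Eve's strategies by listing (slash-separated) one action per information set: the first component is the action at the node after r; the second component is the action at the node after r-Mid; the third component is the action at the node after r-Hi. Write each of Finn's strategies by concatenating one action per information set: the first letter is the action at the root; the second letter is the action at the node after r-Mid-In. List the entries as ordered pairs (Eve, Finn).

vs rD: Finn plays r → Eve plays Mid at [r] → Eve plays Out at [r-Mid] → (7, 5)
vs rA: Finn plays r → Eve plays Mid at [r] → Eve plays Out at [r-Mid] → (7, 5)
vs sD: Finn plays s → (5, 7)
vs sA: Finn plays s → (5, 7)
vs qD: Finn plays q → (5, 3)
vs qA: Finn plays q → (5, 3)

(7,5) (7,5) (5,7) (5,7) (5,3) (5,3)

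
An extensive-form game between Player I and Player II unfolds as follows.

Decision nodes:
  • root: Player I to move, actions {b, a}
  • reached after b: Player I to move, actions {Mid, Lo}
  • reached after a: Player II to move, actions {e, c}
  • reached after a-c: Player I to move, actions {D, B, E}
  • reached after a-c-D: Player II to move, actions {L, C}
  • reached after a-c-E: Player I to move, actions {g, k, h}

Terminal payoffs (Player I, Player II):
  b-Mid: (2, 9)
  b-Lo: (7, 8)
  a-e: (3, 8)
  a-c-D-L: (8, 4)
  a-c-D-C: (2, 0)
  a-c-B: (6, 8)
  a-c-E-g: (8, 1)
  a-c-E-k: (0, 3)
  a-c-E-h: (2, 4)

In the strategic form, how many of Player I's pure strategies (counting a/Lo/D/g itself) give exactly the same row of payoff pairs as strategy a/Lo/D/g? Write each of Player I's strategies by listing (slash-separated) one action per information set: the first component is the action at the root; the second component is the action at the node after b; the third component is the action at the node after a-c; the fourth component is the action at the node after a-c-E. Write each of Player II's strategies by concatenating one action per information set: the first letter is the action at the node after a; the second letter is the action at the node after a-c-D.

Row for a/Lo/D/g (columns eL, eC, cL, cC): (3,8) (3,8) (8,4) (2,0).
Under a/Lo/D/g, Player I's choice at the node after b and at the node after a-c-E can never be reached regardless of what Player II does, so varying those choices leaves every outcome unchanged.
Holding the reachable choices fixed and varying the unreachable ones freely already gives 2 × 3 = 6 equivalent strategies.
No other strategy reproduces this row, so those 6 are the full class: a/Mid/D/g, a/Mid/D/k, a/Mid/D/h, a/Lo/D/g, a/Lo/D/k, a/Lo/D/h.

6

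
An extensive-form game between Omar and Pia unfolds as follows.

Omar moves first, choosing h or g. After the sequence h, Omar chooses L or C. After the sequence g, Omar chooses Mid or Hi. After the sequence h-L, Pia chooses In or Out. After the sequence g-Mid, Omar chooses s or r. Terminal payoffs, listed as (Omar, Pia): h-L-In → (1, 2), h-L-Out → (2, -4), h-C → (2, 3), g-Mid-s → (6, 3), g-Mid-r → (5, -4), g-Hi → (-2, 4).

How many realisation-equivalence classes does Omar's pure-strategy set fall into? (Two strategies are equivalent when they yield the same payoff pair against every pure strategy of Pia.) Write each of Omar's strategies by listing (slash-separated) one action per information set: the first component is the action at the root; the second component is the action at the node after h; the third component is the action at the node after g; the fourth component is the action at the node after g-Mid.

Omar has 16 pure strategies: h/L/Mid/s, h/L/Mid/r, h/L/Hi/s, h/L/Hi/r, h/C/Mid/s, h/C/Mid/r, h/C/Hi/s, h/C/Hi/r, g/L/Mid/s, g/L/Mid/r, g/L/Hi/s, g/L/Hi/r, g/C/Mid/s, g/C/Mid/r, g/C/Hi/s, g/C/Hi/r. Columns: In, Out.
{h/L/Mid/s, h/L/Mid/r, h/L/Hi/s, h/L/Hi/r} → row (1,2) (2,-4)
{h/C/Mid/s, h/C/Mid/r, h/C/Hi/s, h/C/Hi/r} → row (2,3) (2,3)
{g/L/Mid/s, g/C/Mid/s} → row (6,3) (6,3)
{g/L/Mid/r, g/C/Mid/r} → row (5,-4) (5,-4)
{g/L/Hi/s, g/L/Hi/r, g/C/Hi/s, g/C/Hi/r} → row (-2,4) (-2,4)
That's 5 distinct rows out of 16 strategies.

5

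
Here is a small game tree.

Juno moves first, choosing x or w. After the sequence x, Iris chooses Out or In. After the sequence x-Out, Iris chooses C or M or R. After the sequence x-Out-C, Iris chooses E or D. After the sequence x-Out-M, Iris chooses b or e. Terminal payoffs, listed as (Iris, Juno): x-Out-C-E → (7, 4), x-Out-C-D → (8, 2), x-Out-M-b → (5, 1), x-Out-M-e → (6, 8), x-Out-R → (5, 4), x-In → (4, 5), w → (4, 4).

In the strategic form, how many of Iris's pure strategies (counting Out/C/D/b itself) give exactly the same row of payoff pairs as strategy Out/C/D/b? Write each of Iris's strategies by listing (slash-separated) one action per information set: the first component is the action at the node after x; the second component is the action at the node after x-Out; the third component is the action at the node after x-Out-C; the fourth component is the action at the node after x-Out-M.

2

Row for Out/C/D/b (columns x, w): (8,2) (4,4).
Under Out/C/D/b, Iris's choice at the node after x-Out-M can never be reached regardless of what Juno does, so varying those choices leaves every outcome unchanged.
Holding the reachable choices fixed and varying the unreachable one freely already gives 2 equivalent strategies.
No other strategy reproduces this row, so those 2 are the full class: Out/C/D/b, Out/C/D/e.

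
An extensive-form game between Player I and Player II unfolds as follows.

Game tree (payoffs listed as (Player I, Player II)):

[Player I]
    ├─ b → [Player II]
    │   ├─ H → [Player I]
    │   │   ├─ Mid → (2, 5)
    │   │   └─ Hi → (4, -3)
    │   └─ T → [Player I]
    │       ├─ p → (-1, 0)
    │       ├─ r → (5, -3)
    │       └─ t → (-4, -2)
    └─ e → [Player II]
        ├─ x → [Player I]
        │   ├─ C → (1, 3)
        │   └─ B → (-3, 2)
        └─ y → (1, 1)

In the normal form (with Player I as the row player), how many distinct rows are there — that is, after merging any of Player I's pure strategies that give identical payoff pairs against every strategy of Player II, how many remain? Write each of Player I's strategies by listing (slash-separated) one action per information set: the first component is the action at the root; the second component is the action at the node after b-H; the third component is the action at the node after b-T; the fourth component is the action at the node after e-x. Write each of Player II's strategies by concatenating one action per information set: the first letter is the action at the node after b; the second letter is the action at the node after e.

8

Player I has 24 pure strategies: b/Mid/p/C, b/Mid/p/B, b/Mid/r/C, b/Mid/r/B, b/Mid/t/C, b/Mid/t/B, b/Hi/p/C, b/Hi/p/B, b/Hi/r/C, b/Hi/r/B, b/Hi/t/C, b/Hi/t/B, e/Mid/p/C, e/Mid/p/B, e/Mid/r/C, e/Mid/r/B, e/Mid/t/C, e/Mid/t/B, e/Hi/p/C, e/Hi/p/B, e/Hi/r/C, e/Hi/r/B, e/Hi/t/C, e/Hi/t/B. Columns: Hx, Hy, Tx, Ty.
{b/Mid/p/C, b/Mid/p/B} → row (2,5) (2,5) (-1,0) (-1,0)
{b/Mid/r/C, b/Mid/r/B} → row (2,5) (2,5) (5,-3) (5,-3)
{b/Mid/t/C, b/Mid/t/B} → row (2,5) (2,5) (-4,-2) (-4,-2)
{b/Hi/p/C, b/Hi/p/B} → row (4,-3) (4,-3) (-1,0) (-1,0)
{b/Hi/r/C, b/Hi/r/B} → row (4,-3) (4,-3) (5,-3) (5,-3)
{b/Hi/t/C, b/Hi/t/B} → row (4,-3) (4,-3) (-4,-2) (-4,-2)
{e/Mid/p/C, e/Mid/r/C, e/Mid/t/C, e/Hi/p/C, e/Hi/r/C, e/Hi/t/C} → row (1,3) (1,1) (1,3) (1,1)
{e/Mid/p/B, e/Mid/r/B, e/Mid/t/B, e/Hi/p/B, e/Hi/r/B, e/Hi/t/B} → row (-3,2) (1,1) (-3,2) (1,1)
That's 8 distinct rows out of 24 strategies.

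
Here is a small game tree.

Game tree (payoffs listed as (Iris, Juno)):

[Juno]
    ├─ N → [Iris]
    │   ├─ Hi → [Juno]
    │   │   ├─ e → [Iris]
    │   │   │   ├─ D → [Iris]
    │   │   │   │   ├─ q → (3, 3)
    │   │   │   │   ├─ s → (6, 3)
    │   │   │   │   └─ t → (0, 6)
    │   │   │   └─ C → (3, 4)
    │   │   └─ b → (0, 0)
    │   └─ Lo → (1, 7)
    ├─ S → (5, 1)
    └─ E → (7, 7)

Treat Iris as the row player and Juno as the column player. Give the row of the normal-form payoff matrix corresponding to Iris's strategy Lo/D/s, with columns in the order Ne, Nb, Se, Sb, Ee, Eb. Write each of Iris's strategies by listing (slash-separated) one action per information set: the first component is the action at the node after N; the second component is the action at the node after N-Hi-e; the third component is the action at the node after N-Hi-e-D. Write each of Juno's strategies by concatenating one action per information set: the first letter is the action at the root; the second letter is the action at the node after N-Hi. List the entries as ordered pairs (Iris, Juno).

vs Ne: Juno plays N → Iris plays Lo at [N] → (1, 7)
vs Nb: Juno plays N → Iris plays Lo at [N] → (1, 7)
vs Se: Juno plays S → (5, 1)
vs Sb: Juno plays S → (5, 1)
vs Ee: Juno plays E → (7, 7)
vs Eb: Juno plays E → (7, 7)

(1,7) (1,7) (5,1) (5,1) (7,7) (7,7)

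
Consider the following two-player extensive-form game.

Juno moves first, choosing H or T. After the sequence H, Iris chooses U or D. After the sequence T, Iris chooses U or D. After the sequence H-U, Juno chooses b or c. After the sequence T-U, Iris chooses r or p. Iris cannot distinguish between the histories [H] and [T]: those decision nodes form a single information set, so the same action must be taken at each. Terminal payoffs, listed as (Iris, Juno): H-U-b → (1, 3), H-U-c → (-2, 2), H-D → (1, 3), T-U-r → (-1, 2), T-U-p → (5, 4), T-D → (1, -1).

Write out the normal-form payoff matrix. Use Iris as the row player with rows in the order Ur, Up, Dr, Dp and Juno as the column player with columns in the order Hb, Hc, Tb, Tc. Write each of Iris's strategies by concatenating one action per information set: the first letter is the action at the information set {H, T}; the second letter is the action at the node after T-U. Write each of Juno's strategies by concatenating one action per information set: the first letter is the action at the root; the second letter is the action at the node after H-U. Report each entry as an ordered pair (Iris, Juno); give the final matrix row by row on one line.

           Hb       Hc       Tb       Tc
  Ur    (1,3)   (-2,2)   (-1,2)   (-1,2)
  Up    (1,3)   (-2,2)    (5,4)    (5,4)
  Dr    (1,3)    (1,3)   (1,-1)   (1,-1)
  Dp    (1,3)    (1,3)   (1,-1)   (1,-1)

Ur: (1,3) (-2,2) (-1,2) (-1,2) | Up: (1,3) (-2,2) (5,4) (5,4) | Dr: (1,3) (1,3) (1,-1) (1,-1) | Dp: (1,3) (1,3) (1,-1) (1,-1)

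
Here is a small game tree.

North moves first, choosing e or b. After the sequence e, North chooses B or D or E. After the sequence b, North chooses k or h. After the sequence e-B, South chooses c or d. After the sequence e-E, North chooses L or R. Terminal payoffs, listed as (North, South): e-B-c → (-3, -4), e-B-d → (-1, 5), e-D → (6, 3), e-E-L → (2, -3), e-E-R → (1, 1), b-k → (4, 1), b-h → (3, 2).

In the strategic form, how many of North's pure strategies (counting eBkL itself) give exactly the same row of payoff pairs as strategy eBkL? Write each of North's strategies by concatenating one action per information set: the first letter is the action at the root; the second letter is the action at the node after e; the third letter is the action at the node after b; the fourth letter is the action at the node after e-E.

Row for eBkL (columns c, d): (-3,-4) (-1,5).
Under eBkL, North's choice at the node after b and at the node after e-E can never be reached regardless of what South does, so varying those choices leaves every outcome unchanged.
Holding the reachable choices fixed and varying the unreachable ones freely already gives 2 × 2 = 4 equivalent strategies.
No other strategy reproduces this row, so those 4 are the full class: eBkL, eBkR, eBhL, eBhR.

4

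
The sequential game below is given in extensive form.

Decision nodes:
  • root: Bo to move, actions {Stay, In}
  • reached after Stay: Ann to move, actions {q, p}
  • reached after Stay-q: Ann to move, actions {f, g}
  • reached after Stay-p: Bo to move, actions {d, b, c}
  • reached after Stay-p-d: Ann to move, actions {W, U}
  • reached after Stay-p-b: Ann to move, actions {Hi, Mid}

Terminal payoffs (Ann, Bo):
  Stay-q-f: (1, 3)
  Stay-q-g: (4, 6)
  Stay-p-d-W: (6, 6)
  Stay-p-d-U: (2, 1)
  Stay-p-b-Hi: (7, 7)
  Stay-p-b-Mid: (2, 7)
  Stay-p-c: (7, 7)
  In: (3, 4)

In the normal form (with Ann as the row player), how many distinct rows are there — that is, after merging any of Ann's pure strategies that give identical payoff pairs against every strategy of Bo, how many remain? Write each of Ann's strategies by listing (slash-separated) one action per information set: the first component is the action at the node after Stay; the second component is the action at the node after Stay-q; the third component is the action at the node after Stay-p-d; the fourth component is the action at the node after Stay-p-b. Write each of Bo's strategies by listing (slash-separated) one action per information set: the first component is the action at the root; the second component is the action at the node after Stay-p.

Ann has 16 pure strategies: q/f/W/Hi, q/f/W/Mid, q/f/U/Hi, q/f/U/Mid, q/g/W/Hi, q/g/W/Mid, q/g/U/Hi, q/g/U/Mid, p/f/W/Hi, p/f/W/Mid, p/f/U/Hi, p/f/U/Mid, p/g/W/Hi, p/g/W/Mid, p/g/U/Hi, p/g/U/Mid. Columns: Stay/d, Stay/b, Stay/c, In/d, In/b, In/c.
{q/f/W/Hi, q/f/W/Mid, q/f/U/Hi, q/f/U/Mid} → row (1,3) (1,3) (1,3) (3,4) (3,4) (3,4)
{q/g/W/Hi, q/g/W/Mid, q/g/U/Hi, q/g/U/Mid} → row (4,6) (4,6) (4,6) (3,4) (3,4) (3,4)
{p/f/W/Hi, p/g/W/Hi} → row (6,6) (7,7) (7,7) (3,4) (3,4) (3,4)
{p/f/W/Mid, p/g/W/Mid} → row (6,6) (2,7) (7,7) (3,4) (3,4) (3,4)
{p/f/U/Hi, p/g/U/Hi} → row (2,1) (7,7) (7,7) (3,4) (3,4) (3,4)
{p/f/U/Mid, p/g/U/Mid} → row (2,1) (2,7) (7,7) (3,4) (3,4) (3,4)
That's 6 distinct rows out of 16 strategies.

6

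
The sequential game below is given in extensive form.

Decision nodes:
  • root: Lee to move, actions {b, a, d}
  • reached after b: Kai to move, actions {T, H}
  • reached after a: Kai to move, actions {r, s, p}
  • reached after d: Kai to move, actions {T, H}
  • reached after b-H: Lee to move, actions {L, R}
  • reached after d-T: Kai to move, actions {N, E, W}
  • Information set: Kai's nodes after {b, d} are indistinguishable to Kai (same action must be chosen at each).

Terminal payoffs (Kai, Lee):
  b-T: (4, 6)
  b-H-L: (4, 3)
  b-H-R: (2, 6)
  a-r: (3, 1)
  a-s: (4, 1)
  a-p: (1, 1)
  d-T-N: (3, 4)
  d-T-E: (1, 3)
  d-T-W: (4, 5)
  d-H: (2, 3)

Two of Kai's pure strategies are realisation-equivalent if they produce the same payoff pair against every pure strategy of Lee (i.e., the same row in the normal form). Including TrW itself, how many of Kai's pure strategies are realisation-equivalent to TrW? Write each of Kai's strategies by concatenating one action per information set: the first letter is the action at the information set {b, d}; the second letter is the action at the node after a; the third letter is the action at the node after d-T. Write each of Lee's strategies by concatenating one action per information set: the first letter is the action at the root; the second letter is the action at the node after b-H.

Row for TrW (columns bL, bR, aL, aR, dL, dR): (4,6) (4,6) (3,1) (3,1) (4,5) (4,5).
Every one of Kai's information sets is on the play path for some reply by Lee when Kai follows TrW.
Changing the action at any of them therefore changes at least one column, so only TrW itself gives this row.

1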